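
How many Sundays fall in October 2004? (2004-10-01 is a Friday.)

5

2004-10-01 is a Friday; the first Sunday on or after it is 2004-10-03 (2 days later).
From 2004-10-03 to 2004-10-31 is 31 − 3 = 28 days.
28 ÷ 7 = 4 full weeks with remainder 0, so 4 more Sundays after the first → 5.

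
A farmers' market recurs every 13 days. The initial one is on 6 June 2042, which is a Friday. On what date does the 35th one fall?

The 35th occurrence is 34 intervals after the first: 34 × 13 = 442 days after 6 June 2042.
June has 30 days — 24 days to the end of June leaves 418.
From end of June to end of 2042 is 184 days (234 left).
January has 31 days (203 left).
February has 28 days (175 left).
March has 31 days (144 left).
April has 30 days (114 left).
May has 31 days (83 left).
June has 30 days (53 left).
July has 31 days (22 left).
22 days into August → 22 August 2043.

22 August 2043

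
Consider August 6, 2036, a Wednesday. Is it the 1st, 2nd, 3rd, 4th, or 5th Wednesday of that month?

Day 6 falls in week ⌈6/7⌉ of the month.
Days 1–7 hold the 1st Wednesday, 8–14 the 2nd, 15–21 the 3rd, 22–28 the 4th, 29–31 the 5th.
6 is in the range for the 1st.

1st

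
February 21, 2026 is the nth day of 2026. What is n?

Days in months before February: 31 = 31.
Plus 21 days into February → day 52.

52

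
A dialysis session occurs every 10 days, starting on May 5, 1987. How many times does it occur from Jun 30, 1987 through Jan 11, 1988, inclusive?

Occurrences land 10·i days after May 5, 1987 for i = 0, 1, 2, …
Jun 30, 1987 is 56 days after the start; 56 ÷ 10 = 5 remainder 6; since the remainder is 6, round up to i = 6. First occurrence in the window: #7 on Jul 4, 1987 (6×10 = 60 days in).
Jan 11, 1988 is 251 days after the start; 251 ÷ 10 = 25 remainder 1. Last occurrence in the window: #26 on Jan 10, 1988.
Occurrences #7 through #26: 20 in total.

20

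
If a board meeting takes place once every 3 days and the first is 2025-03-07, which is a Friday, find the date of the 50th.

2025-08-01

The 50th occurrence is 49 intervals after the first: 49 × 3 = 147 days after 2025-03-07.
March has 31 days — 24 days to the end of March leaves 123.
April has 30 days (93 left).
May has 31 days (62 left).
June has 30 days (32 left).
July has 31 days (1 left).
1 day into August → 2025-08-01.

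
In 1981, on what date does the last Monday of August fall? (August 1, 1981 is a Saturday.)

August 31, 1981

August 1981 begins on a Saturday, so the first Monday is August 3 (2 days later).
August 1981 has 31 days. Adding weeks: 3, 10, 17, 24, 31 — the last one ≤ 31 is the 31st.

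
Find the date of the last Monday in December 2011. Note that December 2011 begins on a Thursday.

2011-12-26

December 2011 begins on a Thursday, so the first Monday is December 5 (4 days later).
December 2011 has 31 days. Adding weeks: 5, 12, 19, 26 — the last one ≤ 31 is the 26th.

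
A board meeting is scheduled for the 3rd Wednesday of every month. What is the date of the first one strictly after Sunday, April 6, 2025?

April 2025 starts on a Tuesday; its first Wednesday is the 2nd, so the 3rd Wednesday is the 16th — April 16, 2025.
April 16, 2025 is after April 6, 2025, so that is the next one.

April 16, 2025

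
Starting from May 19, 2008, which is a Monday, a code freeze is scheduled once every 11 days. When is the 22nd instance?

January 5, 2009

The 22nd occurrence is 21 intervals after the first: 21 × 11 = 231 days after May 19, 2008.
May has 31 days — 12 days to the end of May leaves 219.
June has 30 days (189 left).
July has 31 days (158 left).
August has 31 days (127 left).
September has 30 days (97 left).
October has 31 days (66 left).
November has 30 days (36 left).
December has 31 days (5 left).
5 days into January → January 5, 2009.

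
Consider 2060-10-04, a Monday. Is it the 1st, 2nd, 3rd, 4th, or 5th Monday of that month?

Day 4 falls in week ⌈4/7⌉ of the month.
Days 1–7 hold the 1st Monday, 8–14 the 2nd, 15–21 the 3rd, 22–28 the 4th, 29–31 the 5th.
4 is in the range for the 1st.

1st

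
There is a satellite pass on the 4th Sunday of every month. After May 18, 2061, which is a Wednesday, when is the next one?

May 2061 starts on a Sunday; its first Sunday is the 1st, so the 4th Sunday is the 22nd — May 22, 2061.
May 22, 2061 is after May 18, 2061, so that is the next one.

May 22, 2061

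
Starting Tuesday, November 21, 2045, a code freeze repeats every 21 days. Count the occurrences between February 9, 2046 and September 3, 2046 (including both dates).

Occurrences land 21·i days after November 21, 2045 for i = 0, 1, 2, …
February 9, 2046 is 80 days after the start; 80 ÷ 21 = 3 remainder 17; since the remainder is 17, round up to i = 4. First occurrence in the window: #5 on February 13, 2046 (4×21 = 84 days in).
September 3, 2046 is 286 days after the start; 286 ÷ 21 = 13 remainder 13. Last occurrence in the window: #14 on August 21, 2046.
Occurrences #5 through #14: 10 in total.

10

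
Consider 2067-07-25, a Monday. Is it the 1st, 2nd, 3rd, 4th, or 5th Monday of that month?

Day 25 falls in week ⌈25/7⌉ of the month.
Days 1–7 hold the 1st Monday, 8–14 the 2nd, 15–21 the 3rd, 22–28 the 4th, 29–31 the 5th.
25 is in the range for the 4th.

4th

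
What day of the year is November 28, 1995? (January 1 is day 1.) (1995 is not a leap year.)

332

Days in months before November: 31 + 28 + 31 + 30 + 31 + 30 + 31 + 31 + 30 + 31 = 304.
Plus 28 days into November → day 332.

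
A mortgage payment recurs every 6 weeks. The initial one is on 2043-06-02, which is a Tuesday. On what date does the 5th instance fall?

The 5th occurrence is 4 intervals after the first: 4 × 42 = 168 days after 2043-06-02.
June has 30 days — 28 days to the end of June leaves 140.
July has 31 days (109 left).
August has 31 days (78 left).
September has 30 days (48 left).
October has 31 days (17 left).
17 days into November → 2043-11-17.

2043-11-17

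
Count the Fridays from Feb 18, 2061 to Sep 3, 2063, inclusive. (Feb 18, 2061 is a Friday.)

Feb 18, 2061 is a Friday; the first Friday on or after it is Feb 18, 2061.
From Feb 18, 2061 to Sep 3, 2063: 316 + 365 + 246 = 927 days (rest of 2061, 2062, to Sep 3, 2063 in 2063).
927 ÷ 7 = 132 full weeks with remainder 3, so 132 more Fridays after the first → 133.

133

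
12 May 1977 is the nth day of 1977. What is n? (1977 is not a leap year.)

132

Days in months before May: 31 + 28 + 31 + 30 = 120.
Plus 12 days into May → day 132.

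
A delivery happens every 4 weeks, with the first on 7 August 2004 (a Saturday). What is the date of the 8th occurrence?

19 February 2005

The 8th occurrence is 7 intervals after the first: 7 × 28 = 196 days after 7 August 2004.
August has 31 days — 24 days to the end of August leaves 172.
September has 30 days (142 left).
October has 31 days (111 left).
November has 30 days (81 left).
December has 31 days (50 left).
January has 31 days (19 left).
19 days into February → 19 February 2005.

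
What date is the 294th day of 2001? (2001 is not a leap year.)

Jan has 31 days (294 − 31 = 263 remain).
Feb has 28 days (263 − 28 = 235 remain).
Mar has 31 days (235 − 31 = 204 remain).
Apr has 30 days (204 − 30 = 174 remain).
May has 31 days (174 − 31 = 143 remain).
Jun has 30 days (143 − 30 = 113 remain).
Jul has 31 days (113 − 31 = 82 remain).
Aug has 31 days (82 − 31 = 51 remain).
Sep has 30 days (51 − 30 = 21 remain).
21 into Oct → Oct 21.

Oct 21, 2001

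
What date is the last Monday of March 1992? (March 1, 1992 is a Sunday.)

March 30, 1992

March 1992 begins on a Sunday, so the first Monday is March 2 (1 day later).
March 1992 has 31 days. Adding weeks: 2, 9, 16, 23, 30 — the last one ≤ 31 is the 30th.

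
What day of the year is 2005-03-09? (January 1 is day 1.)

68

Days in months before March: 31 + 28 = 59.
Plus 9 days into March → day 68.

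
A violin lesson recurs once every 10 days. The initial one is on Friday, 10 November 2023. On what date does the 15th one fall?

The 15th occurrence is 14 intervals after the first: 14 × 10 = 140 days after 10 November 2023.
November has 30 days — 20 days to the end of November leaves 120.
December has 31 days (89 left).
January has 31 days (58 left).
February has 29 days (29 left).
29 days into March → 29 March 2024.

29 March 2024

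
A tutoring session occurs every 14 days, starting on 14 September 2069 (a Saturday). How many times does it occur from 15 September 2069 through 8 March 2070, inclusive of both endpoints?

Occurrences land 14·i days after 14 September 2069 for i = 0, 1, 2, …
15 September 2069 is 1 day after the start; 1 ÷ 14 = 0 remainder 1; since the remainder is 1, round up to i = 1. First occurrence in the window: #2 on 28 September 2069 (1×14 = 14 days in).
8 March 2070 is 175 days after the start; 175 ÷ 14 = 12 remainder 7. Last occurrence in the window: #13 on 1 March 2070.
Occurrences #2 through #13: 12 in total.

12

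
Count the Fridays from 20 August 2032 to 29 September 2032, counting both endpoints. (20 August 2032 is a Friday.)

6

20 August 2032 is a Friday; the first Friday on or after it is 20 August 2032.
From 20 August 2032 to 29 September 2032: 11 + 29 = 40 days (rest of August, September).
40 ÷ 7 = 5 full weeks with remainder 5, so 5 more Fridays after the first → 6.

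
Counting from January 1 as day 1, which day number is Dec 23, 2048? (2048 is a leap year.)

358

Days in months before Dec: 31 + 29 + 31 + 30 + 31 + 30 + 31 + 31 + 30 + 31 + 30 = 335.
Plus 23 days into Dec → day 358.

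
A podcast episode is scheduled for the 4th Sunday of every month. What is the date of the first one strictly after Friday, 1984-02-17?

February 1984 starts on a Wednesday; its first Sunday is the 5th, so the 4th Sunday is the 26th — 1984-02-26.
1984-02-26 is after 1984-02-17, so that is the next one.

1984-02-26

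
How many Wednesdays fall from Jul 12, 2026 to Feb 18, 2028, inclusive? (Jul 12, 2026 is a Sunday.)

Jul 12, 2026 is a Sunday; the first Wednesday on or after it is Jul 15, 2026 (3 days later).
From Jul 15, 2026 to Feb 18, 2028: 169 + 365 + 49 = 583 days (rest of 2026, 2027, to Feb 18, 2028 in 2028).
583 ÷ 7 = 83 full weeks with remainder 2, so 83 more Wednesdays after the first → 84.

84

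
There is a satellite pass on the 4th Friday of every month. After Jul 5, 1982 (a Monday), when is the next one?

Jul 23, 1982

Jul 1982 starts on a Thursday; its first Friday is the 2nd, so the 4th Friday is the 23rd — Jul 23, 1982.
Jul 23, 1982 is after Jul 5, 1982, so that is the next one.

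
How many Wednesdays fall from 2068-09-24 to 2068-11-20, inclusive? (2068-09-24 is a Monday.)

2068-09-24 is a Monday; the first Wednesday on or after it is 2068-09-26 (2 days later).
From 2068-09-26 to 2068-11-20: 4 + 31 + 20 = 55 days (rest of September, October, November).
55 ÷ 7 = 7 full weeks with remainder 6, so 7 more Wednesdays after the first → 8.

8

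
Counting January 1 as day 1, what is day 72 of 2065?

2065-03-13

January has 31 days (72 − 31 = 41 remain).
February has 28 days (41 − 28 = 13 remain).
13 into March → March 13.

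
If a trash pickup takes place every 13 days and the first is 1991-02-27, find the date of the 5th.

The 5th occurrence is 4 intervals after the first: 4 × 13 = 52 days after 1991-02-27.
February has 28 days — 1 day to the end of February leaves 51.
March has 31 days (20 left).
20 days into April → 1991-04-20.

1991-04-20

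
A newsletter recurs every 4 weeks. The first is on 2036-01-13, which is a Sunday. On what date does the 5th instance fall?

2036-05-04

The 5th occurrence is 4 intervals after the first: 4 × 28 = 112 days after 2036-01-13.
January has 31 days — 18 days to the end of January leaves 94.
February has 29 days (65 left).
March has 31 days (34 left).
April has 30 days (4 left).
4 days into May → 2036-05-04.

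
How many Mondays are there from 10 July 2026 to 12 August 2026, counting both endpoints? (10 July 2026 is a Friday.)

5

10 July 2026 is a Friday; the first Monday on or after it is 13 July 2026 (3 days later).
From 13 July 2026 to 12 August 2026: 18 + 12 = 30 days (rest of July, August).
30 ÷ 7 = 4 full weeks with remainder 2, so 4 more Mondays after the first → 5.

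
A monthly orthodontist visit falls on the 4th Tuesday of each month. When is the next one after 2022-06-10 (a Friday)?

2022-06-28

June 2022 starts on a Wednesday; its first Tuesday is the 7th, so the 4th Tuesday is the 28th — 2022-06-28.
2022-06-28 is after 2022-06-10, so that is the next one.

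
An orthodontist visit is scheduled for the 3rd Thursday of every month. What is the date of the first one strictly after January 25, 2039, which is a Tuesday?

January 2039 starts on a Saturday; its first Thursday is the 6th, so the 3rd Thursday is the 20th — January 20, 2039.
That is not after January 25, 2039, so look at February 2039.
February 2039 starts on a Tuesday; its first Thursday is the 3rd, so the 3rd Thursday is the 17th — February 17, 2039.

February 17, 2039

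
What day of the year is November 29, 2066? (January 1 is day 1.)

Days in months before November: 31 + 28 + 31 + 30 + 31 + 30 + 31 + 31 + 30 + 31 = 304.
Plus 29 days into November → day 333.

333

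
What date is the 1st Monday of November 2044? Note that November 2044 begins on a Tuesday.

November 2044 begins on a Tuesday, so the first Monday is November 7 (6 days later).

November 7, 2044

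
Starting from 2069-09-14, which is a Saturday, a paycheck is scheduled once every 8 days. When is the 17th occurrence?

The 17th occurrence is 16 intervals after the first: 16 × 8 = 128 days after 2069-09-14.
September has 30 days — 16 days to the end of September leaves 112.
October has 31 days (81 left).
November has 30 days (51 left).
December has 31 days (20 left).
20 days into January → 2070-01-20.

2070-01-20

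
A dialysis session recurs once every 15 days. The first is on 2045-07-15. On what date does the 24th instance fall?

2046-06-25

The 24th occurrence is 23 intervals after the first: 23 × 15 = 345 days after 2045-07-15.
July has 31 days — 16 days to the end of July leaves 329.
August has 31 days (298 left).
September has 30 days (268 left).
October has 31 days (237 left).
November has 30 days (207 left).
December has 31 days (176 left).
January has 31 days (145 left).
February has 28 days (117 left).
March has 31 days (86 left).
April has 30 days (56 left).
May has 31 days (25 left).
25 days into June → 2046-06-25.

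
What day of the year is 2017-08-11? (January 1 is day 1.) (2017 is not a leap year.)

Days in months before August: 31 + 28 + 31 + 30 + 31 + 30 + 31 = 212.
Plus 11 days into August → day 223.

223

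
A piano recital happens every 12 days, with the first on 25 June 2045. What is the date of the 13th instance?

The 13th occurrence is 12 intervals after the first: 12 × 12 = 144 days after 25 June 2045.
June has 30 days — 5 days to the end of June leaves 139.
July has 31 days (108 left).
August has 31 days (77 left).
September has 30 days (47 left).
October has 31 days (16 left).
16 days into November → 16 November 2045.

16 November 2045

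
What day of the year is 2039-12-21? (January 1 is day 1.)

Days in months before December: 31 + 28 + 31 + 30 + 31 + 30 + 31 + 31 + 30 + 31 + 30 = 334.
Plus 21 days into December → day 355.

355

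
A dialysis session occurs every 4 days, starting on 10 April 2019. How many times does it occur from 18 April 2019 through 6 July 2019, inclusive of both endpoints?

20

Occurrences land 4·i days after 10 April 2019 for i = 0, 1, 2, …
18 April 2019 is 8 days after the start; 8 ÷ 4 = 2 remainder 0. First occurrence in the window: #3 on 18 April 2019 (2×4 = 8 days in).
6 July 2019 is 87 days after the start; 87 ÷ 4 = 21 remainder 3. Last occurrence in the window: #22 on 3 July 2019.
Occurrences #3 through #22: 20 in total.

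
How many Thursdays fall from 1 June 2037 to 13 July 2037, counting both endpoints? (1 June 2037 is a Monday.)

6

1 June 2037 is a Monday; the first Thursday on or after it is 4 June 2037 (3 days later).
From 4 June 2037 to 13 July 2037: 26 + 13 = 39 days (rest of June, July).
39 ÷ 7 = 5 full weeks with remainder 4, so 5 more Thursdays after the first → 6.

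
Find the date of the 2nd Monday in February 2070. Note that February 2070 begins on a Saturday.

February 10, 2070

February 2070 begins on a Saturday, so the first Monday is February 3 (2 days later).
The 2nd Monday is 1 weeks later: 3 + 7 = 10.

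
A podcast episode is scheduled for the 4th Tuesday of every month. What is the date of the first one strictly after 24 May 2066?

25 May 2066

May 2066 starts on a Saturday; its first Tuesday is the 4th, so the 4th Tuesday is the 25th — 25 May 2066.
25 May 2066 is after 24 May 2066, so that is the next one.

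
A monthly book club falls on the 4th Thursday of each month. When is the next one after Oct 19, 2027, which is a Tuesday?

Oct 28, 2027

Oct 2027 starts on a Friday; its first Thursday is the 7th, so the 4th Thursday is the 28th — Oct 28, 2027.
Oct 28, 2027 is after Oct 19, 2027, so that is the next one.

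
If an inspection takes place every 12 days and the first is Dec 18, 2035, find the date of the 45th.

The 45th occurrence is 44 intervals after the first: 44 × 12 = 528 days after Dec 18, 2035.
Dec has 31 days — 13 days to the end of Dec leaves 515.
2036 has 366 days (149 left).
Jan has 31 days (118 left).
Feb has 28 days (90 left).
Mar has 31 days (59 left).
Apr has 30 days (29 left).
29 days into May → May 29, 2037.

May 29, 2037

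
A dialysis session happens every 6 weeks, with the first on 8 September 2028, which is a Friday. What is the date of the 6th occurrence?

The 6th occurrence is 5 intervals after the first: 5 × 42 = 210 days after 8 September 2028.
September has 30 days — 22 days to the end of September leaves 188.
October has 31 days (157 left).
November has 30 days (127 left).
December has 31 days (96 left).
January has 31 days (65 left).
February has 28 days (37 left).
March has 31 days (6 left).
6 days into April → 6 April 2029.

6 April 2029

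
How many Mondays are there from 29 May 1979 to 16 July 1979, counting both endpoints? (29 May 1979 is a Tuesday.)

7

29 May 1979 is a Tuesday; the first Monday on or after it is 4 June 1979 (6 days later).
From 4 June 1979 to 16 July 1979: 26 + 16 = 42 days (rest of June, July).
42 ÷ 7 = 6 full weeks with remainder 0, so 6 more Mondays after the first → 7.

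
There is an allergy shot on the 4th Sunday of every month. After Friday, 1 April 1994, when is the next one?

24 April 1994

April 1994 starts on a Friday; its first Sunday is the 3rd, so the 4th Sunday is the 24th — 24 April 1994.
24 April 1994 is after 1 April 1994, so that is the next one.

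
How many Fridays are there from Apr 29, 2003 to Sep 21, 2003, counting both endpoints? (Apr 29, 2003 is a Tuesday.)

21

Apr 29, 2003 is a Tuesday; the first Friday on or after it is May 2, 2003 (3 days later).
From May 2, 2003 to Sep 21, 2003: 29 + 30 + 31 + 31 + 21 = 142 days (rest of May, Jun, Jul, Aug, Sep).
142 ÷ 7 = 20 full weeks with remainder 2, so 20 more Fridays after the first → 21.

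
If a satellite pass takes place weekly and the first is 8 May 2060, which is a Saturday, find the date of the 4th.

The 4th occurrence is 3 intervals after the first: 3 × 7 = 21 days after 8 May 2060.
21 days later is 29 May 2060.

29 May 2060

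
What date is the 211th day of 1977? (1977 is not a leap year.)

Jul 30, 1977

Jan has 31 days (211 − 31 = 180 remain).
Feb has 28 days (180 − 28 = 152 remain).
Mar has 31 days (152 − 31 = 121 remain).
Apr has 30 days (121 − 30 = 91 remain).
May has 31 days (91 − 31 = 60 remain).
Jun has 30 days (60 − 30 = 30 remain).
30 into Jul → Jul 30.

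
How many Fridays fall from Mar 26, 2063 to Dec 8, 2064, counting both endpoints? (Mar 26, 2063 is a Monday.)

Mar 26, 2063 is a Monday; the first Friday on or after it is Mar 30, 2063 (4 days later).
From Mar 30, 2063 to Dec 8, 2064: 276 + 343 = 619 days (rest of 2063, to Dec 8, 2064 in 2064).
619 ÷ 7 = 88 full weeks with remainder 3, so 88 more Fridays after the first → 89.

89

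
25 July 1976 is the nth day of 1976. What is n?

207

Days in months before July: 31 + 29 + 31 + 30 + 31 + 30 = 182.
Plus 25 days into July → day 207.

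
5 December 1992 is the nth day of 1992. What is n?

340

Days in months before December: 31 + 29 + 31 + 30 + 31 + 30 + 31 + 31 + 30 + 31 + 30 = 335.
Plus 5 days into December → day 340.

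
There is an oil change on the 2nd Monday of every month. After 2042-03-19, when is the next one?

2042-04-14

March 2042 starts on a Saturday; its first Monday is the 3rd, so the 2nd Monday is the 10th — 2042-03-10.
That is not after 2042-03-19, so look at April 2042.
April 2042 starts on a Tuesday; its first Monday is the 7th, so the 2nd Monday is the 14th — 2042-04-14.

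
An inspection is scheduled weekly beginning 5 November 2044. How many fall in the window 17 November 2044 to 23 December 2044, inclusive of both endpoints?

Occurrences land 7·i days after 5 November 2044 for i = 0, 1, 2, …
17 November 2044 is 12 days after the start; 12 ÷ 7 = 1 remainder 5; since the remainder is 5, round up to i = 2. First occurrence in the window: #3 on 19 November 2044 (2×7 = 14 days in).
23 December 2044 is 48 days after the start; 48 ÷ 7 = 6 remainder 6. Last occurrence in the window: #7 on 17 December 2044.
Occurrences #3 through #7: 5 in total.

5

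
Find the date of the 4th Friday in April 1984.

The first Friday of April 1984 is April 6.
The 4th Friday is 3 weeks later: 6 + 21 = 27.

April 27, 1984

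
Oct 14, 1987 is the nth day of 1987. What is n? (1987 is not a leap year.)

Days in months before Oct: 31 + 28 + 31 + 30 + 31 + 30 + 31 + 31 + 30 = 273.
Plus 14 days into Oct → day 287.

287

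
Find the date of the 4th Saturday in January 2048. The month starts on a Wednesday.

2048-01-25

January 2048 begins on a Wednesday, so the first Saturday is January 4 (3 days later).
The 4th Saturday is 3 weeks later: 4 + 21 = 25.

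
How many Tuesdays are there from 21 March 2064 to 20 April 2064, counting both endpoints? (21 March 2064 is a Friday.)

21 March 2064 is a Friday; the first Tuesday on or after it is 25 March 2064 (4 days later).
From 25 March 2064 to 20 April 2064: 6 + 20 = 26 days (rest of March, April).
26 ÷ 7 = 3 full weeks with remainder 5, so 3 more Tuesdays after the first → 4.

4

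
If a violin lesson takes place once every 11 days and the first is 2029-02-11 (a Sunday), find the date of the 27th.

The 27th occurrence is 26 intervals after the first: 26 × 11 = 286 days after 2029-02-11.
February has 28 days — 17 days to the end of February leaves 269.
March has 31 days (238 left).
April has 30 days (208 left).
May has 31 days (177 left).
June has 30 days (147 left).
July has 31 days (116 left).
August has 31 days (85 left).
September has 30 days (55 left).
October has 31 days (24 left).
24 days into November → 2029-11-24.

2029-11-24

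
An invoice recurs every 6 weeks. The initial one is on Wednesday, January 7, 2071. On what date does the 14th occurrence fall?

The 14th occurrence is 13 intervals after the first: 13 × 42 = 546 days after January 7, 2071.
January has 31 days — 24 days to the end of January leaves 522.
From end of January to end of 2071 is 334 days (188 left).
January has 31 days (157 left).
February has 29 days (128 left).
March has 31 days (97 left).
April has 30 days (67 left).
May has 31 days (36 left).
June has 30 days (6 left).
6 days into July → July 6, 2072.

July 6, 2072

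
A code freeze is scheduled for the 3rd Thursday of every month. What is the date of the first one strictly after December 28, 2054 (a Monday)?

January 21, 2055

December 2054 starts on a Tuesday; its first Thursday is the 3rd, so the 3rd Thursday is the 17th — December 17, 2054.
That is not after December 28, 2054, so look at January 2055.
January 2055 starts on a Friday; its first Thursday is the 7th, so the 3rd Thursday is the 21st — January 21, 2055.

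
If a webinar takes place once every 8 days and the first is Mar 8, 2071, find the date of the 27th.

Oct 2, 2071

The 27th occurrence is 26 intervals after the first: 26 × 8 = 208 days after Mar 8, 2071.
Mar has 31 days — 23 days to the end of Mar leaves 185.
Apr has 30 days (155 left).
May has 31 days (124 left).
Jun has 30 days (94 left).
Jul has 31 days (63 left).
Aug has 31 days (32 left).
Sep has 30 days (2 left).
2 days into Oct → Oct 2, 2071.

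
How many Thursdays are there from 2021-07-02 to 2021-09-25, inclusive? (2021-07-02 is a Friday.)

12

2021-07-02 is a Friday; the first Thursday on or after it is 2021-07-08 (6 days later).
From 2021-07-08 to 2021-09-25: 23 + 31 + 25 = 79 days (rest of July, August, September).
79 ÷ 7 = 11 full weeks with remainder 2, so 11 more Thursdays after the first → 12.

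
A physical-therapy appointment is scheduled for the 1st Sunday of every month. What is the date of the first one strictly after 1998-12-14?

1999-01-03

December 1998 starts on a Tuesday, so its 1st Sunday is 1998-12-06 (5 days in).
That is not after 1998-12-14, so look at January 1999.
January 1999 starts on a Friday, so its 1st Sunday is 1999-01-03 (2 days in).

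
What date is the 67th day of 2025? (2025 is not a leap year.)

March 8, 2025

January has 31 days (67 − 31 = 36 remain).
February has 28 days (36 − 28 = 8 remain).
8 into March → March 8.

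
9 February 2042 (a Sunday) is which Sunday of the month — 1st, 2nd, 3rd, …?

Day 9 falls in week ⌈9/7⌉ of the month.
Days 1–7 hold the 1st Sunday, 8–14 the 2nd, 15–21 the 3rd, 22–28 the 4th, 29–31 the 5th.
9 is in the range for the 2nd.

2nd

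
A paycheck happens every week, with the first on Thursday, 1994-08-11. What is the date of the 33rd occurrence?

1995-03-23

The 33rd occurrence is 32 intervals after the first: 32 × 7 = 224 days after 1994-08-11.
August has 31 days — 20 days to the end of August leaves 204.
September has 30 days (174 left).
October has 31 days (143 left).
November has 30 days (113 left).
December has 31 days (82 left).
January has 31 days (51 left).
February has 28 days (23 left).
23 days into March → 1995-03-23.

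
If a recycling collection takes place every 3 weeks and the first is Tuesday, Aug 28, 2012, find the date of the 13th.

May 7, 2013

The 13th occurrence is 12 intervals after the first: 12 × 21 = 252 days after Aug 28, 2012.
Aug has 31 days — 3 days to the end of Aug leaves 249.
Sep has 30 days (219 left).
Oct has 31 days (188 left).
Nov has 30 days (158 left).
Dec has 31 days (127 left).
Jan has 31 days (96 left).
Feb has 28 days (68 left).
Mar has 31 days (37 left).
Apr has 30 days (7 left).
7 days into May → May 7, 2013.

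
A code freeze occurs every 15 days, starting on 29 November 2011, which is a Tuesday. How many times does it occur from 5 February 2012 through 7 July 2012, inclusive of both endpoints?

10

Occurrences land 15·i days after 29 November 2011 for i = 0, 1, 2, …
5 February 2012 is 68 days after the start; 68 ÷ 15 = 4 remainder 8; since the remainder is 8, round up to i = 5. First occurrence in the window: #6 on 12 February 2012 (5×15 = 75 days in).
7 July 2012 is 221 days after the start; 221 ÷ 15 = 14 remainder 11. Last occurrence in the window: #15 on 26 June 2012.
Occurrences #6 through #15: 10 in total.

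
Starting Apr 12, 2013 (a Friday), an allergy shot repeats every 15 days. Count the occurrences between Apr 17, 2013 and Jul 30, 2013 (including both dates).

Occurrences land 15·i days after Apr 12, 2013 for i = 0, 1, 2, …
Apr 17, 2013 is 5 days after the start; 5 ÷ 15 = 0 remainder 5; since the remainder is 5, round up to i = 1. First occurrence in the window: #2 on Apr 27, 2013 (1×15 = 15 days in).
Jul 30, 2013 is 109 days after the start; 109 ÷ 15 = 7 remainder 4. Last occurrence in the window: #8 on Jul 26, 2013.
Occurrences #2 through #8: 7 in total.

7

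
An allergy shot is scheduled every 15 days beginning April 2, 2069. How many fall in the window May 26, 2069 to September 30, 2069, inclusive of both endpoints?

9

Occurrences land 15·i days after April 2, 2069 for i = 0, 1, 2, …
May 26, 2069 is 54 days after the start; 54 ÷ 15 = 3 remainder 9; since the remainder is 9, round up to i = 4. First occurrence in the window: #5 on June 1, 2069 (4×15 = 60 days in).
September 30, 2069 is 181 days after the start; 181 ÷ 15 = 12 remainder 1. Last occurrence in the window: #13 on September 29, 2069.
Occurrences #5 through #13: 9 in total.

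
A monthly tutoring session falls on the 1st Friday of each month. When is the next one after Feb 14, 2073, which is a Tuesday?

Feb 2073 starts on a Wednesday, so its 1st Friday is Feb 3, 2073 (2 days in).
That is not after Feb 14, 2073, so look at Mar 2073.
Mar 2073 starts on a Wednesday, so its 1st Friday is Mar 3, 2073 (2 days in).

Mar 3, 2073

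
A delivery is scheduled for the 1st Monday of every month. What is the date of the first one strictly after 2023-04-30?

2023-05-01

April 2023 starts on a Saturday, so its 1st Monday is 2023-04-03 (2 days in).
That is not after 2023-04-30, so look at May 2023.
May 2023 starts on a Monday, so its 1st Monday is 2023-05-01.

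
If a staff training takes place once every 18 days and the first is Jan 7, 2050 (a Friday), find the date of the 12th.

The 12th occurrence is 11 intervals after the first: 11 × 18 = 198 days after Jan 7, 2050.
Jan has 31 days — 24 days to the end of Jan leaves 174.
Feb has 28 days (146 left).
Mar has 31 days (115 left).
Apr has 30 days (85 left).
May has 31 days (54 left).
Jun has 30 days (24 left).
24 days into Jul → Jul 24, 2050.

Jul 24, 2050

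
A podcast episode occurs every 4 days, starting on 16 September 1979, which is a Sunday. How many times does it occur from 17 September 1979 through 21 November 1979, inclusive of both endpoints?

16

Occurrences land 4·i days after 16 September 1979 for i = 0, 1, 2, …
17 September 1979 is 1 day after the start; 1 ÷ 4 = 0 remainder 1; since the remainder is 1, round up to i = 1. First occurrence in the window: #2 on 20 September 1979 (1×4 = 4 days in).
21 November 1979 is 66 days after the start; 66 ÷ 4 = 16 remainder 2. Last occurrence in the window: #17 on 19 November 1979.
Occurrences #2 through #17: 16 in total.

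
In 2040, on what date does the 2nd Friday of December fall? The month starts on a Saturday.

2040-12-14

December 2040 begins on a Saturday, so the first Friday is December 7 (6 days later).
The 2nd Friday is 1 weeks later: 7 + 7 = 14.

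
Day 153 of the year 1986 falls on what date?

June 2, 1986

January has 31 days (153 − 31 = 122 remain).
February has 28 days (122 − 28 = 94 remain).
March has 31 days (94 − 31 = 63 remain).
April has 30 days (63 − 30 = 33 remain).
May has 31 days (33 − 31 = 2 remain).
2 into June → June 2.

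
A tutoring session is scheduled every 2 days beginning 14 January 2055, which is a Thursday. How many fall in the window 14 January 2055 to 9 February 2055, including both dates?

Occurrences land 2·i days after 14 January 2055 for i = 0, 1, 2, …
The window opens on the start date, so the first occurrence inside is #1 on 14 January 2055.
9 February 2055 is 26 days after the start; 26 ÷ 2 = 13 remainder 0. Last occurrence in the window: #14 on 9 February 2055.
Occurrences #1 through #14: 14 in total.

14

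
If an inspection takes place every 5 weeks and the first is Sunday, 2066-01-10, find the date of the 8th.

2066-09-12

The 8th occurrence is 7 intervals after the first: 7 × 35 = 245 days after 2066-01-10.
January has 31 days — 21 days to the end of January leaves 224.
February has 28 days (196 left).
March has 31 days (165 left).
April has 30 days (135 left).
May has 31 days (104 left).
June has 30 days (74 left).
July has 31 days (43 left).
August has 31 days (12 left).
12 days into September → 2066-09-12.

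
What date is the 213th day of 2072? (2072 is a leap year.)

Jul 31, 2072

Jan has 31 days (213 − 31 = 182 remain).
Feb has 29 days (182 − 29 = 153 remain).
Mar has 31 days (153 − 31 = 122 remain).
Apr has 30 days (122 − 30 = 92 remain).
May has 31 days (92 − 31 = 61 remain).
Jun has 30 days (61 − 30 = 31 remain).
31 into Jul → Jul 31.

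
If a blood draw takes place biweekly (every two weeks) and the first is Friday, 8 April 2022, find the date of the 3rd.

6 May 2022

The 3rd occurrence is 2 intervals after the first: 2 × 14 = 28 days after 8 April 2022.
April has 30 days — 22 days to the end of April leaves 6.
6 days into May → 6 May 2022.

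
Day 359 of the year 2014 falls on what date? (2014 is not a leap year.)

Dec 25, 2014

Jan has 31 days (359 − 31 = 328 remain).
Feb has 28 days (328 − 28 = 300 remain).
Mar has 31 days (300 − 31 = 269 remain).
Apr has 30 days (269 − 30 = 239 remain).
May has 31 days (239 − 31 = 208 remain).
Jun has 30 days (208 − 30 = 178 remain).
Jul has 31 days (178 − 31 = 147 remain).
Aug has 31 days (147 − 31 = 116 remain).
Sep has 30 days (116 − 30 = 86 remain).
Oct has 31 days (86 − 31 = 55 remain).
Nov has 30 days (55 − 30 = 25 remain).
25 into Dec → Dec 25.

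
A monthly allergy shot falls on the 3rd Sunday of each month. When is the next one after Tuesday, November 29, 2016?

November 2016 starts on a Tuesday; its first Sunday is the 6th, so the 3rd Sunday is the 20th — November 20, 2016.
That is not after November 29, 2016, so look at December 2016.
December 2016 starts on a Thursday; its first Sunday is the 4th, so the 3rd Sunday is the 18th — December 18, 2016.

December 18, 2016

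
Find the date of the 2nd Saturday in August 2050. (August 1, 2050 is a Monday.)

August 2050 begins on a Monday, so the first Saturday is August 6 (5 days later).
The 2nd Saturday is 1 weeks later: 6 + 7 = 13.

August 13, 2050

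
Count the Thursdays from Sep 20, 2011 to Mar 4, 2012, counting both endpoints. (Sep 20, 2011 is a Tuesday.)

Sep 20, 2011 is a Tuesday; the first Thursday on or after it is Sep 22, 2011 (2 days later).
From Sep 22, 2011 to Mar 4, 2012: 8 + 31 + 30 + 31 + 31 + 29 + 4 = 164 days (rest of Sep, Oct, Nov, Dec, Jan, Feb, Mar).
164 ÷ 7 = 23 full weeks with remainder 3, so 23 more Thursdays after the first → 24.

24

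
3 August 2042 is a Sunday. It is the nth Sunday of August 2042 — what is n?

1st

Day 3 falls in week ⌈3/7⌉ of the month.
Days 1–7 hold the 1st Sunday, 8–14 the 2nd, 15–21 the 3rd, 22–28 the 4th, 29–31 the 5th.
3 is in the range for the 1st.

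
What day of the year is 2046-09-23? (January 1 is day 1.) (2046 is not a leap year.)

266

Days in months before September: 31 + 28 + 31 + 30 + 31 + 30 + 31 + 31 = 243.
Plus 23 days into September → day 266.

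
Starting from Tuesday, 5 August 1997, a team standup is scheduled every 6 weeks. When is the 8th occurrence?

The 8th occurrence is 7 intervals after the first: 7 × 42 = 294 days after 5 August 1997.
August has 31 days — 26 days to the end of August leaves 268.
September has 30 days (238 left).
October has 31 days (207 left).
November has 30 days (177 left).
December has 31 days (146 left).
January has 31 days (115 left).
February has 28 days (87 left).
March has 31 days (56 left).
April has 30 days (26 left).
26 days into May → 26 May 1998.

26 May 1998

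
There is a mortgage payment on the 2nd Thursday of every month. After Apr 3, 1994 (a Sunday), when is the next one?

Apr 1994 starts on a Friday; its first Thursday is the 7th, so the 2nd Thursday is the 14th — Apr 14, 1994.
Apr 14, 1994 is after Apr 3, 1994, so that is the next one.

Apr 14, 1994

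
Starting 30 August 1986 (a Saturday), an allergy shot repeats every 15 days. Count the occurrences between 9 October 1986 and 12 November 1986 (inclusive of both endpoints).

Occurrences land 15·i days after 30 August 1986 for i = 0, 1, 2, …
9 October 1986 is 40 days after the start; 40 ÷ 15 = 2 remainder 10; since the remainder is 10, round up to i = 3. First occurrence in the window: #4 on 14 October 1986 (3×15 = 45 days in).
12 November 1986 is 74 days after the start; 74 ÷ 15 = 4 remainder 14. Last occurrence in the window: #5 on 29 October 1986.
Occurrences #4 through #5: 2 in total.

2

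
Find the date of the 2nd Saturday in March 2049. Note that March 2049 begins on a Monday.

2049-03-13

March 2049 begins on a Monday, so the first Saturday is March 6 (5 days later).
The 2nd Saturday is 1 weeks later: 6 + 7 = 13.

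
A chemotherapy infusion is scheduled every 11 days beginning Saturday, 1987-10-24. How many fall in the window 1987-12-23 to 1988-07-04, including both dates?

18

Occurrences land 11·i days after 1987-10-24 for i = 0, 1, 2, …
1987-12-23 is 60 days after the start; 60 ÷ 11 = 5 remainder 5; since the remainder is 5, round up to i = 6. First occurrence in the window: #7 on 1987-12-29 (6×11 = 66 days in).
1988-07-04 is 254 days after the start; 254 ÷ 11 = 23 remainder 1. Last occurrence in the window: #24 on 1988-07-03.
Occurrences #7 through #24: 18 in total.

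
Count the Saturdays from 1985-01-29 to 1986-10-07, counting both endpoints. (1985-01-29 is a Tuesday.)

88

1985-01-29 is a Tuesday; the first Saturday on or after it is 1985-02-02 (4 days later).
From 1985-02-02 to 1986-10-07: 332 + 280 = 612 days (rest of 1985, to 1986-10-07 in 1986).
612 ÷ 7 = 87 full weeks with remainder 3, so 87 more Saturdays after the first → 88.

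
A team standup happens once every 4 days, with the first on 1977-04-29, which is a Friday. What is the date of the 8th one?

The 8th occurrence is 7 intervals after the first: 7 × 4 = 28 days after 1977-04-29.
April has 30 days — 1 day to the end of April leaves 27.
27 days into May → 1977-05-27.

1977-05-27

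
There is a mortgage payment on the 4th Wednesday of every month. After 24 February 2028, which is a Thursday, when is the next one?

22 March 2028

February 2028 starts on a Tuesday; its first Wednesday is the 2nd, so the 4th Wednesday is the 23rd — 23 February 2028.
That is not after 24 February 2028, so look at March 2028.
March 2028 starts on a Wednesday; its first Wednesday is the 1st, so the 4th Wednesday is the 22nd — 22 March 2028.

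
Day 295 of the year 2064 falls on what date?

Jan has 31 days (295 − 31 = 264 remain).
Feb has 29 days (264 − 29 = 235 remain).
Mar has 31 days (235 − 31 = 204 remain).
Apr has 30 days (204 − 30 = 174 remain).
May has 31 days (174 − 31 = 143 remain).
Jun has 30 days (143 − 30 = 113 remain).
Jul has 31 days (113 − 31 = 82 remain).
Aug has 31 days (82 − 31 = 51 remain).
Sep has 30 days (51 − 30 = 21 remain).
21 into Oct → Oct 21.

Oct 21, 2064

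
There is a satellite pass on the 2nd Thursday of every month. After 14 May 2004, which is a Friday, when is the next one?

May 2004 starts on a Saturday; its first Thursday is the 6th, so the 2nd Thursday is the 13th — 13 May 2004.
That is not after 14 May 2004, so look at June 2004.
June 2004 starts on a Tuesday; its first Thursday is the 3rd, so the 2nd Thursday is the 10th — 10 June 2004.

10 June 2004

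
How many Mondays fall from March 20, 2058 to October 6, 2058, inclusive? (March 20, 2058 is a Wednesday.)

28

March 20, 2058 is a Wednesday; the first Monday on or after it is March 25, 2058 (5 days later).
From March 25, 2058 to October 6, 2058: 6 + 30 + 31 + 30 + 31 + 31 + 30 + 6 = 195 days (rest of March, April, May, June, July, August, September, October).
195 ÷ 7 = 27 full weeks with remainder 6, so 27 more Mondays after the first → 28.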